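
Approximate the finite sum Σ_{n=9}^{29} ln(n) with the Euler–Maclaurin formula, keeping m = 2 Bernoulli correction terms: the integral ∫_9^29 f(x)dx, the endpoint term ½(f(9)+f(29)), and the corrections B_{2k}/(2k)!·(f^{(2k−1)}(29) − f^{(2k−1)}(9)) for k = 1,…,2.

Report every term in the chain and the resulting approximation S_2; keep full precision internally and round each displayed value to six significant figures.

∫_9^29 ln(x) dx evaluates to 57.8766.
Boundary: ½(f(9) + f(29)) = ½(2.19722 + 3.36730) = 2.78226.
Integral + boundary = 60.6588.
Correction k=1: B_{2}/2! · (f^{(1)}(29) − f^{(1)}(9)) = 1/12 · (0.0344828 − 0.111111) = -0.00638570.
Running total after k=1: 60.6524.
Correction k=2: B_{4}/4! · (f^{(3)}(29) − f^{(3)}(9)) = −1/720 · (8.20042e-05 − 0.00274348) = 3.69650e-06.

S_2 ≈ 60.6524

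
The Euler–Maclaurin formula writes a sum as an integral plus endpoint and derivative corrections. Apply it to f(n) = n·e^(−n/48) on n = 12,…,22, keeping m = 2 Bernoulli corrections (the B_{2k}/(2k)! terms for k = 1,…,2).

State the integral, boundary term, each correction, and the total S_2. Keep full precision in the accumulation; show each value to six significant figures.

Integral: ∫_12^22 x·e^(−x/48) dx = 118.295.
Boundary: ½(f(12) + f(22)) = ½(9.34561 + 13.9114) = 11.6285.
So far: 129.924.
Order-1 term: 1/12 · (0.342516 − 0.584101) = -0.0201321.
Running total after k=1: 129.903.
Order-2 term: −1/720 · (0.000697565 − 0.000929558) = 3.22213e-07.

S_2 ≈ 129.903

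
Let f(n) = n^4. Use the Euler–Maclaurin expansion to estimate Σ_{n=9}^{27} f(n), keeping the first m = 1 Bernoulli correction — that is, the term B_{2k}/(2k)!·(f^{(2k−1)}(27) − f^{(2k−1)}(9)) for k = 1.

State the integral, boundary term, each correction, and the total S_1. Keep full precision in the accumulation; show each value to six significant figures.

S_1 ≈ 3.13329e+06

The integral term ∫_9^27 x^4 dx = 2.85797e+06.
Boundary: ½(f(9) + f(27)) = ½(6561.00 + 531441) = 269001.
Running total after boundary: 3.12697e+06.
k=1: B_{2}/(2)! × [f^{(1)}(27) − f^{(1)}(9)] = 1/12 × (78732.0 − 2916.00) = 6318.00.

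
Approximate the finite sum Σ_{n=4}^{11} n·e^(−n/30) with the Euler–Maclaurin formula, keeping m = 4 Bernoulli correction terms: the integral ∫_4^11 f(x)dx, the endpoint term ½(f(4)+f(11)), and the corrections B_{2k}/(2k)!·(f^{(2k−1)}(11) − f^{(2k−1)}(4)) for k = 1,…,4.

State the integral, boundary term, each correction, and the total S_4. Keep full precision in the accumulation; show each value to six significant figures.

Integral: ∫_4^11 x·e^(−x/30) dx = 40.2368.
½[f(4) + f(11)] = ½[3.50069 + 7.62345] = 5.56207.
So far: 45.7989.
k=1: B_{2}/(2)! × [f^{(1)}(11) − f^{(1)}(4)] = 1/12 × (0.438926 − 0.758484) = -0.0266298.
Partial sum through k=1: 45.7723.
k=2: B_{4}/(4)! × [f^{(3)}(11) − f^{(3)}(4)] = −1/720 × (0.00202779 − 0.00278759) = 1.05528e-06.
Partial sum through k=2: 45.7723.
k=3: B_{6}/(6)! × [f^{(5)}(11) − f^{(5)}(4)] = 1/30240 × (3.96431e-06 − 5.25824e-06) = -4.27889e-11.
Partial sum through k=3: 45.7723.
k=4: B_{8}/(8)! × [f^{(7)}(11) − f^{(7)}(4)] = −1/1209600 × (6.30613e-09 − 8.24352e-09) = 1.60167e-15.

S_4 ≈ 45.7723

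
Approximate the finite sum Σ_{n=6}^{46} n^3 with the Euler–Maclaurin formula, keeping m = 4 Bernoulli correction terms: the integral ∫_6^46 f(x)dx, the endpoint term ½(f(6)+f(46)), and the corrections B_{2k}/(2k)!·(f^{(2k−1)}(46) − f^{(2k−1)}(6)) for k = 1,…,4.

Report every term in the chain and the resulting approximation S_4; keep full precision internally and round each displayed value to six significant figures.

∫_6^46 x^3 dx evaluates to 1.11904e+06.
½[f(6) + f(46)] = ½[216.000 + 97336.0] = 48776.0.
So far: 1.16782e+06.
Order-1 term: 1/12 · (6348.00 − 108.000) = 520.000.
Partial sum through k=1: 1.16834e+06.
Order-2 term: −1/720 · (6.00000 − 6.00000) = 0.00000.
Partial sum through k=2: 1.16834e+06.
Order-3 term: 1/30240 · (0.00000 − 0.00000) = 0.00000.
Partial sum through k=3: 1.16834e+06.
Order-4 term: −1/1209600 · (0.00000 − 0.00000) = 0.00000.

S_4 ≈ 1.16834e+06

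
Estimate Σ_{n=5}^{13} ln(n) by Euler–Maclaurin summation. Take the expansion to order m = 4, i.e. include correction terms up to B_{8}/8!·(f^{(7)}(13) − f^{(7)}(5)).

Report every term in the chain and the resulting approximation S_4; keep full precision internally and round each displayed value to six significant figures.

S_4 ≈ 19.3741

∫_5^13 ln(x) dx evaluates to 17.2972.
Endpoint term: (f(5) + f(13))/2 = (1.60944 + 2.56495)/2 = 2.08719.
So far: 19.3843.
k=1: B_{2}/(2)! × [f^{(1)}(13) − f^{(1)}(5)] = 1/12 × (0.0769231 − 0.200000) = -0.0102564.
Running total after k=1: 19.3741.
k=2: B_{4}/(4)! × [f^{(3)}(13) − f^{(3)}(5)] = −1/720 × (0.000910332 − 0.0160000) = 2.09579e-05.
Running total after k=2: 19.3741.
k=3: B_{6}/(6)! × [f^{(5)}(13) − f^{(5)}(5)] = 1/30240 × (6.46390e-05 − 0.00768000) = -2.51831e-07.
Running total after k=3: 19.3741.
k=4: B_{8}/(8)! × [f^{(7)}(13) − f^{(7)}(5)] = −1/1209600 × (1.14744e-05 − 0.00921600) = 7.60956e-09.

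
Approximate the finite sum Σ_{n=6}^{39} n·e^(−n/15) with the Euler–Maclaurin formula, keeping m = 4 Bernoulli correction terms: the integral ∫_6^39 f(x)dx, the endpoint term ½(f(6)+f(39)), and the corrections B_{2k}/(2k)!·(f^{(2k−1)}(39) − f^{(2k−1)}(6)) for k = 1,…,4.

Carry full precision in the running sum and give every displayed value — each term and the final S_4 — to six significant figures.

The integral term ∫_6^39 x·e^(−x/15) dx = 150.989.
Endpoint term: (f(6) + f(39))/2 = (4.02192 + 2.89667)/2 = 3.45929.
Running total after boundary: 154.449.
k=1: B_{2}/(2)! × [f^{(1)}(39) − f^{(1)}(6)] = 1/12 × (-0.118838 − 0.402192) = -0.0434191.
Running total after k=1: 154.405.
k=2: B_{4}/(4)! × [f^{(3)}(39) − f^{(3)}(6)] = −1/720 × (0.000132042 − 0.00774592) = 1.05748e-05.
Running total after k=2: 154.405.
k=3: B_{6}/(6)! × [f^{(5)}(39) − f^{(5)}(6)] = 1/30240 × (3.52112e-06 − 6.09081e-05) = -1.89772e-09.
Running total after k=3: 154.405.
k=4: B_{8}/(8)! × [f^{(7)}(39) − f^{(7)}(6)] = −1/1209600 × (2.86906e-08 − 3.88399e-07) = 2.97378e-13.

S_4 ≈ 154.405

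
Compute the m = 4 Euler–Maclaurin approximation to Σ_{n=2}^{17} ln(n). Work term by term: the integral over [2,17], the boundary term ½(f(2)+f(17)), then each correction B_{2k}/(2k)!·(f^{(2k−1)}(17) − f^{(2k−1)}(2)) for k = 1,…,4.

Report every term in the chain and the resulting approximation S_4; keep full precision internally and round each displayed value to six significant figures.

S_4 ≈ 33.5051

The integral term ∫_2^17 ln(x) dx = 31.7783.
Endpoint term: (f(2) + f(17))/2 = (0.693147 + 2.83321)/2 = 1.76318.
So far: 33.5415.
k=1: B_{2}/(2)! × [f^{(1)}(17) − f^{(1)}(2)] = 1/12 × (0.0588235 − 0.500000) = -0.0367647.
After k=1: 33.5047.
k=2: B_{4}/(4)! × [f^{(3)}(17) − f^{(3)}(2)] = −1/720 × (0.000407083 − 0.250000) = 0.000346657.
After k=2: 33.5051.
k=3: B_{6}/(6)! × [f^{(5)}(17) − f^{(5)}(2)] = 1/30240 × (1.69031e-05 − 0.750000) = -2.48010e-05.
After k=3: 33.5051.
k=4: B_{8}/(8)! × [f^{(7)}(17) − f^{(7)}(2)] = −1/1209600 × (1.75465e-06 − 5.62500) = 4.65030e-06.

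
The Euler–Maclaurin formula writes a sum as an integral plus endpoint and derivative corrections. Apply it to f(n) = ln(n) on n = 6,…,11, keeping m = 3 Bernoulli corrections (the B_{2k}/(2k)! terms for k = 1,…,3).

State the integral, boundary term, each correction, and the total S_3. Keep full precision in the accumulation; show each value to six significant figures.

S_3 ≈ 12.7148

∫_6^11 ln(x) dx evaluates to 10.6263.
Boundary: ½(f(6) + f(11)) = ½(1.79176 + 2.39790) = 2.09483.
Running total after boundary: 12.7211.
Correction k=1: B_{2}/2! · (f^{(1)}(11) − f^{(1)}(6)) = 1/12 · (0.0909091 − 0.166667) = -0.00631313.
After k=1: 12.7148.
Correction k=2: B_{4}/4! · (f^{(3)}(11) − f^{(3)}(6)) = −1/720 · (0.00150263 − 0.00925926) = 1.07731e-05.
After k=2: 12.7148.
Correction k=3: B_{6}/6! · (f^{(5)}(11) − f^{(5)}(6)) = 1/30240 · (0.000149021 − 0.00308642) = -9.71362e-08.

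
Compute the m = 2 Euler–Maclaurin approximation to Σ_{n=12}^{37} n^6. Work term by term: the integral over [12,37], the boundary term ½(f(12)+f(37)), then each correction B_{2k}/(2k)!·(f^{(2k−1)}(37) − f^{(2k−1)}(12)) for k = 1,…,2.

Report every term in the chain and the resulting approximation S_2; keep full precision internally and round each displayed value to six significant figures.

S_2 ≈ 1.48755e+10

The integral term ∫_12^37 x^6 dx = 1.35566e+10.
Endpoint term: (f(12) + f(37))/2 = (2.98598e+06 + 2.56573e+09)/2 = 1.28436e+09.
Integral + boundary = 1.48409e+10.
Correction k=1: B_{2}/2! · (f^{(1)}(37) − f^{(1)}(12)) = 1/12 · (4.16064e+08 − 1.49299e+06) = 3.45476e+07.
Partial sum through k=1: 1.48755e+10.
Correction k=2: B_{4}/4! · (f^{(3)}(37) − f^{(3)}(12)) = −1/720 · (6.07836e+06 − 207360) = -8154.17.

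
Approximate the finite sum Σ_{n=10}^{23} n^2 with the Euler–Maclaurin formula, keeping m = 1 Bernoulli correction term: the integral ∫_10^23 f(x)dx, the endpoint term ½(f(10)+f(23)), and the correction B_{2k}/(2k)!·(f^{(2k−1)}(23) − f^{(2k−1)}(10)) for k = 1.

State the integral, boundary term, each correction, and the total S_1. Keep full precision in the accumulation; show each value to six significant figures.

S_1 ≈ 4039.00

Integral: ∫_10^23 x^2 dx = 3722.33.
Endpoint term: (f(10) + f(23))/2 = (100.000 + 529.000)/2 = 314.500.
So far: 4036.83.
k=1: B_{2}/(2)! × [f^{(1)}(23) − f^{(1)}(10)] = 1/12 × (46.0000 − 20.0000) = 2.16667.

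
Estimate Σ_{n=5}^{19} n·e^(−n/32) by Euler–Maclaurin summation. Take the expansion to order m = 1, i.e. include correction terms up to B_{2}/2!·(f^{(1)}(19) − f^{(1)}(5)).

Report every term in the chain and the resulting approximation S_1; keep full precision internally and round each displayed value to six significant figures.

S_1 ≈ 118.796

Integral: ∫_5^19 x·e^(−x/32) dx = 111.453.
Boundary: ½(f(5) + f(19)) = ½(4.27673 + 10.4928) = 7.38476.
Integral + boundary = 118.838.
Correction k=1: B_{2}/2! · (f^{(1)}(19) − f^{(1)}(5)) = 1/12 · (0.224353 − 0.721698) = -0.0414454.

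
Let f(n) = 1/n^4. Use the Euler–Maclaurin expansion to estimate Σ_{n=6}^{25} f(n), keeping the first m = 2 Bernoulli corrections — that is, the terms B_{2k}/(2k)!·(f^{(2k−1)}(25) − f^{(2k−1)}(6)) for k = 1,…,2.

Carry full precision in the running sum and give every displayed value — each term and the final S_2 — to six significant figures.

S_2 ≈ 0.00195120

∫_6^25 1/x^4 dx evaluates to 0.00152188.
½[f(6) + f(25)] = ½[0.000771605 + 2.56000e-06] = 0.000387082.
So far: 0.00190896.
Order-1 term: 1/12 · (-4.09600e-07 − (-0.000514403)) = 4.28328e-05.
Partial sum through k=1: 0.00195179.
Order-2 term: −1/720 · (-1.96608e-08 − (-0.000428669)) = -5.95347e-07.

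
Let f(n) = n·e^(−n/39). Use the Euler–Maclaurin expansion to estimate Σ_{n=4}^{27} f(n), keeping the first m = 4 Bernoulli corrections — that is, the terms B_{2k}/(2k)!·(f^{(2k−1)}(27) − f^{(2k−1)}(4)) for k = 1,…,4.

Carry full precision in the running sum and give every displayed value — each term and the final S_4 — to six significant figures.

S_4 ≈ 233.952

Integral: ∫_4^27 x·e^(−x/39) dx = 225.446.
½[f(4) + f(27)] = ½[3.61008 + 13.5113] = 8.56071.
Running total after boundary: 234.006.
Correction k=1: B_{2}/2! · (f^{(1)}(27) − f^{(1)}(4)) = 1/12 · (0.153975 − 0.809954) = -0.0546649.
Partial sum through k=1: 233.952.
Correction k=2: B_{4}/4! · (f^{(3)}(27) − f^{(3)}(4)) = −1/720 · (0.000759247 − 0.00171926) = 1.33335e-06.
Partial sum through k=2: 233.952.
Correction k=3: B_{6}/6! · (f^{(5)}(27) − f^{(5)}(4)) = 1/30240 · (9.31796e-07 − 1.91059e-06) = -3.23675e-11.
Partial sum through k=3: 233.952.
Correction k=4: B_{8}/8! · (f^{(7)}(27) − f^{(7)}(4)) = −1/1209600 · (8.97052e-10 − 1.76912e-09) = 7.20955e-16.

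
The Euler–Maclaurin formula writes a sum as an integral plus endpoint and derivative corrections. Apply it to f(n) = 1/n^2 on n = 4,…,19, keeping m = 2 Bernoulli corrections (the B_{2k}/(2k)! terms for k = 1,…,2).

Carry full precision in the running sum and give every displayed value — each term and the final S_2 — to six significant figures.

S_2 ≈ 0.232551

Integral: ∫_4^19 1/x^2 dx = 0.197368.
Boundary: ½(f(4) + f(19)) = ½(0.0625000 + 0.00277008) = 0.0326350.
So far: 0.230003.
k=1: B_{2}/(2)! × [f^{(1)}(19) − f^{(1)}(4)] = 1/12 × (-0.000291588 − (-0.0312500)) = 0.00257987.
Partial sum through k=1: 0.232583.
k=2: B_{4}/(4)! × [f^{(3)}(19) − f^{(3)}(4)] = −1/720 × (-9.69267e-06 − (-0.0234375)) = -3.25386e-05.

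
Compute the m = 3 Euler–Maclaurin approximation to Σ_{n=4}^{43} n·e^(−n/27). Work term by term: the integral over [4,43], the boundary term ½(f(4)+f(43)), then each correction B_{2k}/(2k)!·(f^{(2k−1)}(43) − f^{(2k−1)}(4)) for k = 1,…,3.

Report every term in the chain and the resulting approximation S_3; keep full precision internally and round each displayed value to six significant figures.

∫_4^43 x·e^(−x/27) dx evaluates to 337.326.
½[f(4) + f(43)] = ½[3.44921 + 8.74610] = 6.09766.
Integral + boundary = 343.424.
Correction k=1: B_{2}/2! · (f^{(1)}(43) − f^{(1)}(4)) = 1/12 · (-0.120532 − 0.734555) = -0.0712572.
After k=1: 343.353.
Correction k=2: B_{4}/4! · (f^{(3)}(43) − f^{(3)}(4)) = −1/720 · (0.000392679 − 0.00337334) = 4.13980e-06.
After k=2: 343.353.
Correction k=3: B_{6}/6! · (f^{(5)}(43) − f^{(5)}(4)) = 1/30240 · (1.30411e-06 − 7.87250e-06) = -2.17209e-10.

S_3 ≈ 343.353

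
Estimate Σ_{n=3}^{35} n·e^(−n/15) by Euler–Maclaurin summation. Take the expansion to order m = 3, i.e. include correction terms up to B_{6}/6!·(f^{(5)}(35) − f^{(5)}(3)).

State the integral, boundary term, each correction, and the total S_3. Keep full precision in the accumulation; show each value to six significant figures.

The integral term ∫_3^35 x·e^(−x/15) dx = 148.328.
Boundary: ½(f(3) + f(35)) = ½(2.45619 + 3.39402) = 2.92511.
Integral + boundary = 151.253.
k=1: B_{2}/(2)! × [f^{(1)}(35) − f^{(1)}(3)] = 1/12 × (-0.129296 − 0.654985) = -0.0653567.
After k=1: 151.188.
k=2: B_{4}/(4)! × [f^{(3)}(35) − f^{(3)}(3)] = −1/720 × (0.000287324 − 0.0101886) = 1.37518e-05.
After k=2: 151.188.
k=3: B_{6}/(6)! × [f^{(5)}(35) − f^{(5)}(3)] = 1/30240 × (5.10799e-06 − 7.76278e-05) = -2.39814e-09.

S_3 ≈ 151.188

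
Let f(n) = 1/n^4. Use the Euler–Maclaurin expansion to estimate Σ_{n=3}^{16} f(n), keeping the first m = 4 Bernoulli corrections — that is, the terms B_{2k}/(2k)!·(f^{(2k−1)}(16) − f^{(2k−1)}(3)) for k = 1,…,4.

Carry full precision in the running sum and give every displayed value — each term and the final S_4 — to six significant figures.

S_4 ≈ 0.0197485

∫_3^16 1/x^4 dx evaluates to 0.0122643.
Boundary: ½(f(3) + f(16)) = ½(0.0123457 + 1.52588e-05) = 0.00618047.
Running total after boundary: 0.0184448.
Correction k=1: B_{2}/2! · (f^{(1)}(16) − f^{(1)}(3)) = 1/12 · (-3.81470e-06 − (-0.0164609)) = 0.00137142.
Partial sum through k=1: 0.0198162.
Correction k=2: B_{4}/4! · (f^{(3)}(16) − f^{(3)}(3)) = −1/720 · (-4.47035e-07 − (-0.0548697)) = -7.62073e-05.
Partial sum through k=2: 0.0197400.
Correction k=3: B_{6}/6! · (f^{(5)}(16) − f^{(5)}(3)) = 1/30240 · (-9.77889e-08 − (-0.341411)) = 1.12901e-05.
Partial sum through k=3: 0.0197513.
Correction k=4: B_{8}/8! · (f^{(7)}(16) − f^{(7)}(3)) = −1/1209600 · (-3.43789e-08 − (-3.41411)) = -2.82251e-06.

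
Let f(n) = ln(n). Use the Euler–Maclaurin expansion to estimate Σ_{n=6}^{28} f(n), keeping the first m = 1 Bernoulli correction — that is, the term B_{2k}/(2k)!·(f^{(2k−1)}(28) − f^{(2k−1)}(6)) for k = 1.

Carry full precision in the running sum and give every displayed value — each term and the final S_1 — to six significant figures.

∫_6^28 ln(x) dx evaluates to 60.5512.
Boundary: ½(f(6) + f(28)) = ½(1.79176 + 3.33220) = 2.56198.
Running total after boundary: 63.1132.
Correction k=1: B_{2}/2! · (f^{(1)}(28) − f^{(1)}(6)) = 1/12 · (0.0357143 − 0.166667) = -0.0109127.

S_1 ≈ 63.1022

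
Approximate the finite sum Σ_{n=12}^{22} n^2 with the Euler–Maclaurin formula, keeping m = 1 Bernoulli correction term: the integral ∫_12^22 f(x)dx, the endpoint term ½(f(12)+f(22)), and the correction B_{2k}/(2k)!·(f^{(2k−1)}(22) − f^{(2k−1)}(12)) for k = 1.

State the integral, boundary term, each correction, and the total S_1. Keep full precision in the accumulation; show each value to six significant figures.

Integral: ∫_12^22 x^2 dx = 2973.33.
Endpoint term: (f(12) + f(22))/2 = (144.000 + 484.000)/2 = 314.000.
Running total after boundary: 3287.33.
Correction k=1: B_{2}/2! · (f^{(1)}(22) − f^{(1)}(12)) = 1/12 · (44.0000 − 24.0000) = 1.66667.

S_1 ≈ 3289.00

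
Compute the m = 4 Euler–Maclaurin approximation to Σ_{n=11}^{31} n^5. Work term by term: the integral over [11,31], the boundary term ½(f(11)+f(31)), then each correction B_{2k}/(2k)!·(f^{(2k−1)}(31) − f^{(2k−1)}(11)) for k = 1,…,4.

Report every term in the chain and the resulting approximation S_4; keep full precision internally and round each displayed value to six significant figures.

∫_11^31 x^5 dx evaluates to 1.47622e+08.
Boundary: ½(f(11) + f(31)) = ½(161051 + 2.86292e+07) = 1.43951e+07.
So far: 1.62017e+08.
k=1: B_{2}/(2)! × [f^{(1)}(31) − f^{(1)}(11)] = 1/12 × (4.61760e+06 − 73205.0) = 378700.
After k=1: 1.62396e+08.
k=2: B_{4}/(4)! × [f^{(3)}(31) − f^{(3)}(11)] = −1/720 × (57660.0 − 7260.00) = -70.0000.
After k=2: 1.62396e+08.
k=3: B_{6}/(6)! × [f^{(5)}(31) − f^{(5)}(11)] = 1/30240 × (120.000 − 120.000) = 0.00000.
After k=3: 1.62396e+08.
k=4: B_{8}/(8)! × [f^{(7)}(31) − f^{(7)}(11)] = −1/1209600 × (0.00000 − 0.00000) = 0.00000.

S_4 ≈ 1.62396e+08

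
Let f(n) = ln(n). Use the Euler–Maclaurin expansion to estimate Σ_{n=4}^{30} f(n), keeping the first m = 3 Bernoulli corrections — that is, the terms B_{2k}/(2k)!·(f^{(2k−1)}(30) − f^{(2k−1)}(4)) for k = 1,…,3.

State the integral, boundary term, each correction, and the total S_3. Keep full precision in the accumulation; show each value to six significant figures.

∫_4^30 ln(x) dx evaluates to 70.4907.
Endpoint term: (f(4) + f(30))/2 = (1.38629 + 3.40120)/2 = 2.39375.
So far: 72.8845.
Correction k=1: B_{2}/2! · (f^{(1)}(30) − f^{(1)}(4)) = 1/12 · (0.0333333 − 0.250000) = -0.0180556.
After k=1: 72.8664.
Correction k=2: B_{4}/4! · (f^{(3)}(30) − f^{(3)}(4)) = −1/720 · (7.40741e-05 − 0.0312500) = 4.32999e-05.
After k=2: 72.8665.
Correction k=3: B_{6}/6! · (f^{(5)}(30) − f^{(5)}(4)) = 1/30240 · (9.87654e-07 − 0.0234375) = -7.75017e-07.

S_3 ≈ 72.8665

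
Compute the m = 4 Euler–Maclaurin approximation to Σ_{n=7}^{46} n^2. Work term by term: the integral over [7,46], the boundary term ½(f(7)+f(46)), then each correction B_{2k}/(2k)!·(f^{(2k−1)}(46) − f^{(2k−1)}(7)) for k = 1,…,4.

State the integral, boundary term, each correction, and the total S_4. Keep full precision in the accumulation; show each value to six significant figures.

S_4 ≈ 33420.0

Integral: ∫_7^46 x^2 dx = 32331.0.
½[f(7) + f(46)] = ½[49.0000 + 2116.00] = 1082.50.
Integral + boundary = 33413.5.
k=1: B_{2}/(2)! × [f^{(1)}(46) − f^{(1)}(7)] = 1/12 × (92.0000 − 14.0000) = 6.50000.
Partial sum through k=1: 33420.0.
k=2: B_{4}/(4)! × [f^{(3)}(46) − f^{(3)}(7)] = −1/720 × (0.00000 − 0.00000) = 0.00000.
Partial sum through k=2: 33420.0.
k=3: B_{6}/(6)! × [f^{(5)}(46) − f^{(5)}(7)] = 1/30240 × (0.00000 − 0.00000) = 0.00000.
Partial sum through k=3: 33420.0.
k=4: B_{8}/(8)! × [f^{(7)}(46) − f^{(7)}(7)] = −1/1209600 × (0.00000 − 0.00000) = 0.00000.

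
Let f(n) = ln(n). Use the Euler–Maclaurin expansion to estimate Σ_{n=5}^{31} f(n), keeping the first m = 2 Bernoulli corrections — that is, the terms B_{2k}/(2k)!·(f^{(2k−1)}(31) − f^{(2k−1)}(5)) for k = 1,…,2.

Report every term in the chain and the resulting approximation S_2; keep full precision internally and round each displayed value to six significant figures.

S_2 ≈ 74.9142

Integral: ∫_5^31 ln(x) dx = 72.4064.
½[f(5) + f(31)] = ½[1.60944 + 3.43399] = 2.52171.
Running total after boundary: 74.9281.
Order-1 term: 1/12 · (0.0322581 − 0.200000) = -0.0139785.
Partial sum through k=1: 74.9141.
Order-2 term: −1/720 · (6.71344e-05 − 0.0160000) = 2.21290e-05.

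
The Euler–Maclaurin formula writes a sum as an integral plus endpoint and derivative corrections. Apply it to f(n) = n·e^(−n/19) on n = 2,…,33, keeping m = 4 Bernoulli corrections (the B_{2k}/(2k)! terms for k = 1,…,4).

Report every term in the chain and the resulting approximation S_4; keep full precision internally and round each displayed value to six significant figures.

S_4 ≈ 188.900

Integral: ∫_2^33 x·e^(−x/19) dx = 185.172.
Endpoint term: (f(2) + f(33))/2 = (1.80018 + 5.81049)/2 = 3.80533.
Running total after boundary: 188.978.
Order-1 term: 1/12 · (-0.129740 − 0.805342) = -0.0779235.
After k=1: 188.900.
Order-2 term: −1/720 · (0.000616098 − 0.00721750) = 9.16861e-06.
After k=2: 188.900.
Order-3 term: 1/30240 · (4.40882e-06 − 3.38065e-05) = -9.72144e-10.
After k=3: 188.900.
Order-4 term: −1/1209600 · (1.96981e-08 − 1.31911e-07) = 9.27686e-14.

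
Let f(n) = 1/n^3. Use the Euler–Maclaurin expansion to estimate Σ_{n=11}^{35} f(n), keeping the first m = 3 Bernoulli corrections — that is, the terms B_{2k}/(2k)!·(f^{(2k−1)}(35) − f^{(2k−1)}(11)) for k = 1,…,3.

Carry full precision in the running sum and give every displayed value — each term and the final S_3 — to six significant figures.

The integral term ∫_11^35 1/x^3 dx = 0.00372407.
Endpoint term: (f(11) + f(35))/2 = (0.000751315 + 2.33236e-05)/2 = 0.000387319.
Integral + boundary = 0.00411139.
Order-1 term: 1/12 · (-1.99917e-06 − (-0.000204904)) = 1.69087e-05.
Partial sum through k=1: 0.00412830.
Order-2 term: −1/720 · (-3.26395e-08 − (-3.38684e-05)) = -4.69942e-08.
Partial sum through k=2: 0.00412825.
Order-3 term: 1/30240 · (-1.11907e-09 − (-1.17560e-05)) = 3.88719e-10.

S_3 ≈ 0.00412825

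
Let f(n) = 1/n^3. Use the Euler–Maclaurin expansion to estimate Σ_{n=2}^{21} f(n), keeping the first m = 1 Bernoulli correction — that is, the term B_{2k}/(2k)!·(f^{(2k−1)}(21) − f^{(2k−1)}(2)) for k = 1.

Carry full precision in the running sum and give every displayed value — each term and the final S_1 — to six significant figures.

S_1 ≈ 0.202044

The integral term ∫_2^21 1/x^3 dx = 0.123866.
½[f(2) + f(21)] = ½[0.125000 + 0.000107980] = 0.0625540.
Running total after boundary: 0.186420.
Correction k=1: B_{2}/2! · (f^{(1)}(21) − f^{(1)}(2)) = 1/12 · (-1.54257e-05 − (-0.187500)) = 0.0156237.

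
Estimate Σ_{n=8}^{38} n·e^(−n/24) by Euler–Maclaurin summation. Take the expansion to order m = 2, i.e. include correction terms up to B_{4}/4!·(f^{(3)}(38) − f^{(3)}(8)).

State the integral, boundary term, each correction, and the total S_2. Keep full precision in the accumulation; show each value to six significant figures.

Integral: ∫_8^38 x·e^(−x/24) dx = 244.825.
½[f(8) + f(38)] = ½[5.73225 + 7.80101] = 6.76663.
Running total after boundary: 251.592.
Order-1 term: 1/12 · (-0.119752 − 0.477688) = -0.0497867.
Partial sum through k=1: 251.542.
Order-2 term: −1/720 · (0.000504908 − 0.00331727) = 3.90606e-06.

S_2 ≈ 251.542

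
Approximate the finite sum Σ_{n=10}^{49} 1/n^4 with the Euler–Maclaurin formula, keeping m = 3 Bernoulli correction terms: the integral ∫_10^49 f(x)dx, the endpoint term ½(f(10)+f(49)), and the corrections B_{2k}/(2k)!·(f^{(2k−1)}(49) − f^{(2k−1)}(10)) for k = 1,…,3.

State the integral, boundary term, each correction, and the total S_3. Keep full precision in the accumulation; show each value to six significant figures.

S_3 ≈ 0.000383902

The integral term ∫_10^49 1/x^4 dx = 0.000330500.
Boundary: ½(f(10) + f(49)) = ½(0.000100000 + 1.73467e-07) = 5.00867e-05.
Integral + boundary = 0.000380587.
Order-1 term: 1/12 · (-1.41605e-08 − (-4.00000e-05)) = 3.33215e-06.
Running total after k=1: 0.000383919.
Order-2 term: −1/720 · (-1.76933e-10 − (-1.20000e-05)) = -1.66664e-08.
Running total after k=2: 0.000383902.
Order-3 term: 1/30240 · (-4.12672e-12 − (-6.72000e-06)) = 2.22222e-10.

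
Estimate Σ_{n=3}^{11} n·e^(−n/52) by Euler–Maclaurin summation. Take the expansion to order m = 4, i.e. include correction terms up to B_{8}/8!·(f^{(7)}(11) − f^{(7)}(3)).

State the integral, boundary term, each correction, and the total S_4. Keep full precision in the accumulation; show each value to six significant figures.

S_4 ≈ 54.1239

∫_3^11 x·e^(−x/52) dx evaluates to 48.2776.
Boundary: ½(f(3) + f(11)) = ½(2.83182 + 8.90272) = 5.86727.
Integral + boundary = 54.1449.
Order-1 term: 1/12 · (0.638132 − 0.889482) = -0.0209459.
Partial sum through k=1: 54.1239.
Order-2 term: −1/720 · (0.000834618 − 0.00102713) = 2.67379e-07.
Partial sum through k=2: 54.1239.
Order-3 term: 1/30240 · (5.30045e-07 − 6.38059e-07) = -3.57190e-12.
Partial sum through k=3: 54.1239.
Order-4 term: −1/1209600 · (2.77895e-10 − 3.31458e-10) = 4.42812e-17.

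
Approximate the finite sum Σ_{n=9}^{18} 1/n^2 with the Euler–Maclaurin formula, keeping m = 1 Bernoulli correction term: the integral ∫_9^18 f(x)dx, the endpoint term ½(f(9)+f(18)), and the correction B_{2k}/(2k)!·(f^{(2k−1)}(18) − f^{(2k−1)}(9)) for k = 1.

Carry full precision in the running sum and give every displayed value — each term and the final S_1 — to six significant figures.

Integral: ∫_9^18 1/x^2 dx = 0.0555556.
Endpoint term: (f(9) + f(18))/2 = (0.0123457 + 0.00308642)/2 = 0.00771605.
Integral + boundary = 0.0632716.
k=1: B_{2}/(2)! × [f^{(1)}(18) − f^{(1)}(9)] = 1/12 × (-0.000342936 − (-0.00274348)) = 0.000200046.

S_1 ≈ 0.0634717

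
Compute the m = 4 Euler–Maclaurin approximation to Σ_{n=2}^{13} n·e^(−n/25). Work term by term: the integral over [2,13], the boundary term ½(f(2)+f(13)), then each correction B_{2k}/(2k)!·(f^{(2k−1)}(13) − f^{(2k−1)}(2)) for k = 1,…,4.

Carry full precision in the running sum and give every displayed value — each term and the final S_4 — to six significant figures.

S_4 ≈ 63.0495

∫_2^13 x·e^(−x/25) dx evaluates to 58.3090.
Endpoint term: (f(2) + f(13))/2 = (1.84623 + 7.72877)/2 = 4.78750.
Integral + boundary = 63.0965.
Correction k=1: B_{2}/2! · (f^{(1)}(13) − f^{(1)}(2)) = 1/12 · (0.285370 − 0.849267) = -0.0469914.
After k=1: 63.0495.
Correction k=2: B_{4}/4! · (f^{(3)}(13) − f^{(3)}(2)) = −1/720 · (0.00235906 − 0.00431280) = 2.71353e-06.
After k=2: 63.0495.
Correction k=3: B_{6}/6! · (f^{(5)}(13) − f^{(5)}(2)) = 1/30240 · (6.81844e-06 − 1.16268e-05) = -1.59008e-10.
After k=3: 63.0495.
Correction k=4: B_{8}/8! · (f^{(7)}(13) − f^{(7)}(2)) = −1/1209600 · (1.57798e-08 − 2.61651e-08) = 8.58573e-15.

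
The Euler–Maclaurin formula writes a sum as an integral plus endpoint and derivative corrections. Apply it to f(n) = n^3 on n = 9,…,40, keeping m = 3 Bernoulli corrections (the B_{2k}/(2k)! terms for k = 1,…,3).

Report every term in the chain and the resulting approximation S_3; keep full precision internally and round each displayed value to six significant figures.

The integral term ∫_9^40 x^3 dx = 638360.
Endpoint term: (f(9) + f(40))/2 = (729.000 + 64000.0)/2 = 32364.5.
Running total after boundary: 670724.
k=1: B_{2}/(2)! × [f^{(1)}(40) − f^{(1)}(9)] = 1/12 × (4800.00 − 243.000) = 379.750.
Running total after k=1: 671104.
k=2: B_{4}/(4)! × [f^{(3)}(40) − f^{(3)}(9)] = −1/720 × (6.00000 − 6.00000) = 0.00000.
Running total after k=2: 671104.
k=3: B_{6}/(6)! × [f^{(5)}(40) − f^{(5)}(9)] = 1/30240 × (0.00000 − 0.00000) = 0.00000.

S_3 ≈ 671104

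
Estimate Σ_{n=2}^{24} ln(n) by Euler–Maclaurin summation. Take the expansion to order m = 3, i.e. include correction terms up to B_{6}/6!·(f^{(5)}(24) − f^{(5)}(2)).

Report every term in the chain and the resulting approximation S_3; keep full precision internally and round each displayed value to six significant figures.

∫_2^24 ln(x) dx evaluates to 52.8870.
½[f(2) + f(24)] = ½[0.693147 + 3.17805] = 1.93560.
So far: 54.8226.
k=1: B_{2}/(2)! × [f^{(1)}(24) − f^{(1)}(2)] = 1/12 × (0.0416667 − 0.500000) = -0.0381944.
After k=1: 54.7844.
k=2: B_{4}/(4)! × [f^{(3)}(24) − f^{(3)}(2)] = −1/720 × (0.000144676 − 0.250000) = 0.000347021.
After k=2: 54.7848.
k=3: B_{6}/(6)! × [f^{(5)}(24) − f^{(5)}(2)] = 1/30240 × (3.01408e-06 − 0.750000) = -2.48015e-05.

S_3 ≈ 54.7847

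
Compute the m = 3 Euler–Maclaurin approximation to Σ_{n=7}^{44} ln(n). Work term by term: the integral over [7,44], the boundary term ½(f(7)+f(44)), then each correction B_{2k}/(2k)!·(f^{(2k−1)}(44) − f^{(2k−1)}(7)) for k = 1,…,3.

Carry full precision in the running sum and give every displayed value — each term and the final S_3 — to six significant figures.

S_3 ≈ 118.738

The integral term ∫_7^44 ln(x) dx = 115.883.
½[f(7) + f(44)] = ½[1.94591 + 3.78419] = 2.86505.
Running total after boundary: 118.748.
Correction k=1: B_{2}/2! · (f^{(1)}(44) − f^{(1)}(7)) = 1/12 · (0.0227273 − 0.142857) = -0.0100108.
Partial sum through k=1: 118.738.
Correction k=2: B_{4}/4! · (f^{(3)}(44) − f^{(3)}(7)) = −1/720 · (2.34786e-05 − 0.00583090) = 8.06587e-06.
Partial sum through k=2: 118.738.
Correction k=3: B_{6}/6! · (f^{(5)}(44) − f^{(5)}(7)) = 1/30240 · (1.45528e-07 − 0.00142798) = -4.72166e-08.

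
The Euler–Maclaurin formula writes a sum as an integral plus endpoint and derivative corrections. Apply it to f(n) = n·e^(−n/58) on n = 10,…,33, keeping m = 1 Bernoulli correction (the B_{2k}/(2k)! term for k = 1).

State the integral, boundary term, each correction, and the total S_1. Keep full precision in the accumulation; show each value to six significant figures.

S_1 ≈ 344.971

Integral: ∫_10^33 x·e^(−x/58) dx = 331.459.
Boundary: ½(f(10) + f(33)) = ½(8.41631 + 18.6817) = 13.5490.
Running total after boundary: 345.008.
k=1: B_{2}/(2)! × [f^{(1)}(33) − f^{(1)}(10)] = 1/12 × (0.244013 − 0.696522) = -0.0377091.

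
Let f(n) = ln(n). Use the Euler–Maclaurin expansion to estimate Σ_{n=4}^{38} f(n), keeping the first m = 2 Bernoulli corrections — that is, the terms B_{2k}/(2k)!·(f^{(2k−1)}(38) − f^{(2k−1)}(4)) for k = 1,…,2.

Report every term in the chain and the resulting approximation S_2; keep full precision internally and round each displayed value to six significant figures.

The integral term ∫_4^38 ln(x) dx = 98.6831.
Boundary: ½(f(4) + f(38)) = ½(1.38629 + 3.63759) = 2.51194.
Integral + boundary = 101.195.
Order-1 term: 1/12 · (0.0263158 − 0.250000) = -0.0186404.
After k=1: 101.176.
Order-2 term: −1/720 · (3.64485e-05 − 0.0312500) = 4.33522e-05.

S_2 ≈ 101.176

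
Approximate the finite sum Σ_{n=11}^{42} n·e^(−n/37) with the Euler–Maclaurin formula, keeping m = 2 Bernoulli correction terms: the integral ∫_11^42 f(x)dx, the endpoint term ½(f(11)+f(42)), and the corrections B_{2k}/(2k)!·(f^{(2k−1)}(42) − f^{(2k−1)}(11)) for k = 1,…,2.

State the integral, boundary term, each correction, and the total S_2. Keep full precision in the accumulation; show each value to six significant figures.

S_2 ≈ 390.651

∫_11^42 x·e^(−x/37) dx evaluates to 379.864.
Endpoint term: (f(11) + f(42))/2 = (8.17105 + 13.4979)/2 = 10.8345.
Integral + boundary = 390.698.
Correction k=1: B_{2}/2! · (f^{(1)}(42) − f^{(1)}(11)) = 1/12 · (-0.0434296 − 0.521984) = -0.0471178.
After k=1: 390.651.
Correction k=2: B_{4}/4! · (f^{(3)}(42) − f^{(3)}(11)) = −1/720 · (0.000437785 − 0.00146649) = 1.42876e-06.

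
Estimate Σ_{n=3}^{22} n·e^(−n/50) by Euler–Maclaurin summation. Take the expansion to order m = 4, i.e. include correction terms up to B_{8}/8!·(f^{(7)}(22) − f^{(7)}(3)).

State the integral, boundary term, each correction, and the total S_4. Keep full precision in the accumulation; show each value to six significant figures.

S_4 ≈ 185.598

Integral: ∫_3^22 x·e^(−x/50) dx = 177.145.
Endpoint term: (f(3) + f(22))/2 = (2.82529 + 14.1688)/2 = 8.49705.
Integral + boundary = 185.642.
Correction k=1: B_{2}/2! · (f^{(1)}(22) − f^{(1)}(3)) = 1/12 · (0.360660 − 0.885259) = -0.0437165.
Partial sum through k=1: 185.598.
Correction k=2: B_{4}/4! · (f^{(3)}(22) − f^{(3)}(3)) = −1/720 · (0.000659493 − 0.00110752) = 6.22252e-07.
Partial sum through k=2: 185.598.
Correction k=3: B_{6}/6! · (f^{(5)}(22) − f^{(5)}(3)) = 1/30240 · (4.69889e-07 − 7.44371e-07) = -9.07678e-12.
Partial sum through k=3: 185.598.
Correction k=4: B_{8}/8! · (f^{(7)}(22) − f^{(7)}(3)) = −1/1209600 · (2.70392e-10 − 4.18294e-10) = 1.22273e-16.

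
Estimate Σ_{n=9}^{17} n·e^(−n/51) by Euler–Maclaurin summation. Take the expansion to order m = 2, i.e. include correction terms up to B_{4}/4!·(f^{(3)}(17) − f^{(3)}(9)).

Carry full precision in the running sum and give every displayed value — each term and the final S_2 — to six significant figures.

∫_9^17 x·e^(−x/51) dx evaluates to 80.0331.
Endpoint term: (f(9) + f(17))/2 = (7.54401 + 12.1810)/2 = 9.86252.
Integral + boundary = 89.8956.
Correction k=1: B_{2}/2! · (f^{(1)}(17) − f^{(1)}(9)) = 1/12 · (0.477688 − 0.690302) = -0.0177178.
Running total after k=1: 89.8779.
Correction k=2: B_{4}/4! · (f^{(3)}(17) − f^{(3)}(9)) = −1/720 · (0.000734621 − 0.000909938) = 2.43495e-07.

S_2 ≈ 89.8779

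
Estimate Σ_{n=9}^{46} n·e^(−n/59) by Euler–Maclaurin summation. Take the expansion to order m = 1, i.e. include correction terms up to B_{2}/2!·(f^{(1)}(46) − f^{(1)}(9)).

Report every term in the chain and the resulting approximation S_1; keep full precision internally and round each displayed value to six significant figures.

Integral: ∫_9^46 x·e^(−x/59) dx = 603.604.
Boundary: ½(f(9) + f(46)) = ½(7.72670 + 21.0938) = 14.4103.
Running total after boundary: 618.015.
Correction k=1: B_{2}/2! · (f^{(1)}(46) − f^{(1)}(9)) = 1/12 · (0.101039 − 0.727561) = -0.0522102.

S_1 ≈ 617.962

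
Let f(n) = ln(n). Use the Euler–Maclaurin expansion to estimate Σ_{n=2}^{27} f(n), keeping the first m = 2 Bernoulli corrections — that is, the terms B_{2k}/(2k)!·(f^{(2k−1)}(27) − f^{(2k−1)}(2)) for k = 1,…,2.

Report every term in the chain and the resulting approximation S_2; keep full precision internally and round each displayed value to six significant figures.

S_2 ≈ 64.5576

∫_2^27 ln(x) dx evaluates to 62.6013.
½[f(2) + f(27)] = ½[0.693147 + 3.29584] = 1.99449.
So far: 64.5958.
Correction k=1: B_{2}/2! · (f^{(1)}(27) − f^{(1)}(2)) = 1/12 · (0.0370370 − 0.500000) = -0.0385802.
Running total after k=1: 64.5572.
Correction k=2: B_{4}/4! · (f^{(3)}(27) − f^{(3)}(2)) = −1/720 · (0.000101611 − 0.250000) = 0.000347081.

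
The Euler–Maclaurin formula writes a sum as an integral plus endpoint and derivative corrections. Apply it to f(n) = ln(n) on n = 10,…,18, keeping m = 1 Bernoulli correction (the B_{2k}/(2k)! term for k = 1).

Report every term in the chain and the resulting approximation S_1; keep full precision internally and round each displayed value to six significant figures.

S_1 ≈ 23.5936

∫_10^18 ln(x) dx evaluates to 21.0008.
Endpoint term: (f(10) + f(18))/2 = (2.30259 + 2.89037)/2 = 2.59648.
Running total after boundary: 23.5973.
Correction k=1: B_{2}/2! · (f^{(1)}(18) − f^{(1)}(10)) = 1/12 · (0.0555556 − 0.100000) = -0.00370370.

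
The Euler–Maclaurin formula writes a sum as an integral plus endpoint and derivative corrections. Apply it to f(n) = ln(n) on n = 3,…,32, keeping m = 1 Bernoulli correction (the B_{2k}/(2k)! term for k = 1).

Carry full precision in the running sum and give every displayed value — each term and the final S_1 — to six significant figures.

∫_3^32 ln(x) dx evaluates to 78.6077.
½[f(3) + f(32)] = ½[1.09861 + 3.46574] = 2.28217.
So far: 80.8899.
k=1: B_{2}/(2)! × [f^{(1)}(32) − f^{(1)}(3)] = 1/12 × (0.0312500 − 0.333333) = -0.0251736.

S_1 ≈ 80.8647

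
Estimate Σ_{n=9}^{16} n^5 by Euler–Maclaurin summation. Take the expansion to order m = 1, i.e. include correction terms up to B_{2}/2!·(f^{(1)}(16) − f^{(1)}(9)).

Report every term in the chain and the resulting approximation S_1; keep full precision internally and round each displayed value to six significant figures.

S_1 ≈ 3.28601e+06

∫_9^16 x^5 dx evaluates to 2.70763e+06.
Endpoint term: (f(9) + f(16))/2 = (59049.0 + 1.04858e+06)/2 = 553812.
Integral + boundary = 3.26144e+06.
Correction k=1: B_{2}/2! · (f^{(1)}(16) − f^{(1)}(9)) = 1/12 · (327680 − 32805.0) = 24572.9.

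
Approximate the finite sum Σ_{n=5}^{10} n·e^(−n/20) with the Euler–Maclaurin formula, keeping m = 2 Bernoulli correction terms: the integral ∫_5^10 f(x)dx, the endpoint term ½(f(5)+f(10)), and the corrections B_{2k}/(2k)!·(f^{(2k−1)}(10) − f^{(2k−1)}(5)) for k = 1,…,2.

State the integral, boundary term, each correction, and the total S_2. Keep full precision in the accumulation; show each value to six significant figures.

S_2 ≈ 30.4383

∫_5^10 x·e^(−x/20) dx evaluates to 25.4820.
½[f(5) + f(10)] = ½[3.89400 + 6.06531] = 4.97966.
So far: 30.4617.
Order-1 term: 1/12 · (0.303265 − 0.584101) = -0.0234029.
After k=1: 30.4382.
Order-2 term: −1/720 · (0.00379082 − 0.00535426) = 2.17144e-06.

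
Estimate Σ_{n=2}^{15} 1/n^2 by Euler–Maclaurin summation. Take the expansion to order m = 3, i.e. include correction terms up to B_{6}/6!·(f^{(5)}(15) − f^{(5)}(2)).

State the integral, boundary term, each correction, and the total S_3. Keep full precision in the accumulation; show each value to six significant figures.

The integral term ∫_2^15 1/x^2 dx = 0.433333.
Endpoint term: (f(2) + f(15))/2 = (0.250000 + 0.00444444)/2 = 0.127222.
Integral + boundary = 0.560556.
Correction k=1: B_{2}/2! · (f^{(1)}(15) − f^{(1)}(2)) = 1/12 · (-0.000592593 − (-0.250000)) = 0.0207840.
Running total after k=1: 0.581340.
Correction k=2: B_{4}/4! · (f^{(3)}(15) − f^{(3)}(2)) = −1/720 · (-3.16049e-05 − (-0.750000)) = -0.00104162.
Running total after k=2: 0.580298.
Correction k=3: B_{6}/6! · (f^{(5)}(15) − f^{(5)}(2)) = 1/30240 · (-4.21399e-06 − (-5.62500)) = 0.000186012.

S_3 ≈ 0.580484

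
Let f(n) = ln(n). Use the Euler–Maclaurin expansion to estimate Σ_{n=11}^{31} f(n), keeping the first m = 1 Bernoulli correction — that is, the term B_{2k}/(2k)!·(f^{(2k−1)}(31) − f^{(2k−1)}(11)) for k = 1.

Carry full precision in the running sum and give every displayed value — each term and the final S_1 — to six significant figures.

∫_11^31 ln(x) dx evaluates to 60.0768.
Endpoint term: (f(11) + f(31))/2 = (2.39790 + 3.43399)/2 = 2.91594.
Integral + boundary = 62.9927.
Correction k=1: B_{2}/2! · (f^{(1)}(31) − f^{(1)}(11)) = 1/12 · (0.0322581 − 0.0909091) = -0.00488759.

S_1 ≈ 62.9878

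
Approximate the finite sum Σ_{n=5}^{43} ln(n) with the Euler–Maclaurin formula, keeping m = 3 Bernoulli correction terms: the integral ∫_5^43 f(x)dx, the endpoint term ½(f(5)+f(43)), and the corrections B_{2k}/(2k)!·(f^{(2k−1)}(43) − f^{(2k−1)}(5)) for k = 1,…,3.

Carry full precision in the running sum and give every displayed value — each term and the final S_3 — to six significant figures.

The integral term ∫_5^43 ln(x) dx = 115.684.
½[f(5) + f(43)] = ½[1.60944 + 3.76120] = 2.68532.
Integral + boundary = 118.370.
Correction k=1: B_{2}/2! · (f^{(1)}(43) − f^{(1)}(5)) = 1/12 · (0.0232558 − 0.200000) = -0.0147287.
Running total after k=1: 118.355.
Correction k=2: B_{4}/4! · (f^{(3)}(43) − f^{(3)}(5)) = −1/720 · (2.51550e-05 − 0.0160000) = 2.21873e-05.
Running total after k=2: 118.355.
Correction k=3: B_{6}/6! · (f^{(5)}(43) − f^{(5)}(5)) = 1/30240 · (1.63256e-07 − 0.00768000) = -2.53963e-07.

S_3 ≈ 118.355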